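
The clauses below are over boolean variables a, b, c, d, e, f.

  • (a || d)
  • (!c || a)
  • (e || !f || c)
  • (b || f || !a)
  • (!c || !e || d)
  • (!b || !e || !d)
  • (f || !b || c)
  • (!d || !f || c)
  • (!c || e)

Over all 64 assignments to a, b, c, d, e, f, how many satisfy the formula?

5

The models are:
  a=0 b=0 c=0 d=1 e=0 f=0
  a=0 b=0 c=0 d=1 e=1 f=0
  a=1 b=0 c=0 d=0 e=1 f=1
  a=1 b=0 c=1 d=1 e=1 f=1
  a=1 b=1 c=0 d=0 e=1 f=1
That's 5 in total.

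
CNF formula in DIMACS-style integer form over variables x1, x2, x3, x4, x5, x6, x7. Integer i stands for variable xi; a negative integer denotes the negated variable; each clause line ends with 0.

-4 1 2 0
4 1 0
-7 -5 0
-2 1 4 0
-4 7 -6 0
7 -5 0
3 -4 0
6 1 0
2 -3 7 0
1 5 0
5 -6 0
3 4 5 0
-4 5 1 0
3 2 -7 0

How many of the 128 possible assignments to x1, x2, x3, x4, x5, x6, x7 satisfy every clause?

Satisfying assignments:
  x1=1 x2=0 x3=1 x4=0 x5=0 x6=0 x7=1
  x1=1 x2=0 x3=1 x4=1 x5=0 x6=0 x7=1
  x1=1 x2=1 x3=1 x4=0 x5=0 x6=0 x7=0
  x1=1 x2=1 x3=1 x4=0 x5=0 x6=0 x7=1
  x1=1 x2=1 x3=1 x4=1 x5=0 x6=0 x7=0
  x1=1 x2=1 x3=1 x4=1 x5=0 x6=0 x7=1
Count: 6.

6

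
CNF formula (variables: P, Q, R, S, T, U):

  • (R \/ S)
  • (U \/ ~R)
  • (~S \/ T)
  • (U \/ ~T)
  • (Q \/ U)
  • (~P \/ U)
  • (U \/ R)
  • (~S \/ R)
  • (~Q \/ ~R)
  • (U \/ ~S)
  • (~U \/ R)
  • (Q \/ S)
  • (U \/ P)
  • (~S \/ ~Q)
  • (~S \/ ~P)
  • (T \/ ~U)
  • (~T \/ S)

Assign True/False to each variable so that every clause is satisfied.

P = 0, Q = 0, R = 1, S = 1, T = 1, U = 1

Set P = False and propagate.
  then U is forced to True.
  then R is forced to True.
  then Q is forced to False.
  then S is forced to True.
  then T is forced to True.
Check each clause:
  1. (S \/ R) — R is true.
  2. (~R \/ U) — U is true.
  3. (~S \/ T) — T is true.
  4. (~T \/ U) — U is true.
  5. (U \/ Q) — U is true.
  6. (U \/ ~P) — U is true.
  7. (R \/ U) — R is true.
  8. (~S \/ R) — R is true.
  9. (~R \/ ~Q) — ~Q is true.
  10. (~S \/ U) — U is true.
  11. (~U \/ R) — R is true.
  12. (S \/ Q) — S is true.
  13. (P \/ U) — U is true.
  14. (~S \/ ~Q) — ~Q is true.
  15. (~S \/ ~P) — ~P is true.
  16. (~U \/ T) — T is true.
  17. (S \/ ~T) — S is true.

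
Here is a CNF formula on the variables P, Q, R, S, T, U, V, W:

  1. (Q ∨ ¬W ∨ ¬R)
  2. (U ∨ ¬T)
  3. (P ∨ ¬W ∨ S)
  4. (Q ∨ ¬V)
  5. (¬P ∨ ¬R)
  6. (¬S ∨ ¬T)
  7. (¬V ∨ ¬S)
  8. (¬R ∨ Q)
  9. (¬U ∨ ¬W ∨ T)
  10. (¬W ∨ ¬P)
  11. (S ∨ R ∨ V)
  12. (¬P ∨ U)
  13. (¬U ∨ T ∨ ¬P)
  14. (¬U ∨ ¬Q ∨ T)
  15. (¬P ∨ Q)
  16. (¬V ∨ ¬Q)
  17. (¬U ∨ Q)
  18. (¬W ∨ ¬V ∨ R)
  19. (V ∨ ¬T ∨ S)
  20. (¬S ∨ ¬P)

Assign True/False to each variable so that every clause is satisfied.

P=F  Q=T  R=T  S=F  T=F  U=F  V=F  W=F

Check each clause:
  1. (Q ∨ ¬R ∨ ¬W) — ¬W is true.
  2. (¬T ∨ U) — ¬T is true.
  3. (S ∨ P ∨ ¬W) — ¬W is true.
  4. (¬V ∨ Q) — ¬V is true.
  5. (¬P ∨ ¬R) — ¬P is true.
  6. (¬T ∨ ¬S) — ¬T is true.
  7. (¬V ∨ ¬S) — ¬V is true.
  8. (¬R ∨ Q) — Q is true.
  9. (¬W ∨ ¬U ∨ T) — ¬W is true.
  10. (¬W ∨ ¬P) — ¬W is true.
  11. (R ∨ S ∨ V) — R is true.
  12. (¬P ∨ U) — ¬P is true.
  13. (T ∨ ¬U ∨ ¬P) — ¬U is true.
  14. (T ∨ ¬Q ∨ ¬U) — ¬U is true.
  15. (Q ∨ ¬P) — Q is true.
  16. (¬V ∨ ¬Q) — ¬V is true.
  17. (Q ∨ ¬U) — Q is true.
  18. (¬V ∨ ¬W ∨ R) — ¬W is true.
  19. (S ∨ ¬T ∨ V) — ¬T is true.
  20. (¬S ∨ ¬P) — ¬S is true.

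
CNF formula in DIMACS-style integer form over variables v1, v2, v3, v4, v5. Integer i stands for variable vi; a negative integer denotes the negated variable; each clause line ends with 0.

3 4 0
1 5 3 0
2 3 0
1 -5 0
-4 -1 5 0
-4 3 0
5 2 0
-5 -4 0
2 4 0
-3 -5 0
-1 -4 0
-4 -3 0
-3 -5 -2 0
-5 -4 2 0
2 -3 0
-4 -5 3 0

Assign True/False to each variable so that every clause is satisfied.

v1=True, v2=True, v3=True, v4=False, v5=False

Branch on v1: take v1 = True.
  then v4 is forced to False.
  then v3 is forced to True.
  then v2 is forced to True.
  then v5 is forced to False.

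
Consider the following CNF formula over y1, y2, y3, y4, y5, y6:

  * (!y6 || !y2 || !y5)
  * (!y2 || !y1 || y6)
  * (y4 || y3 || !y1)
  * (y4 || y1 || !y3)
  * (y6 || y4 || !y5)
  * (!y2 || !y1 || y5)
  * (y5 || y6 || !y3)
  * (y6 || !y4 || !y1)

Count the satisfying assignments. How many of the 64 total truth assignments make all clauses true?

23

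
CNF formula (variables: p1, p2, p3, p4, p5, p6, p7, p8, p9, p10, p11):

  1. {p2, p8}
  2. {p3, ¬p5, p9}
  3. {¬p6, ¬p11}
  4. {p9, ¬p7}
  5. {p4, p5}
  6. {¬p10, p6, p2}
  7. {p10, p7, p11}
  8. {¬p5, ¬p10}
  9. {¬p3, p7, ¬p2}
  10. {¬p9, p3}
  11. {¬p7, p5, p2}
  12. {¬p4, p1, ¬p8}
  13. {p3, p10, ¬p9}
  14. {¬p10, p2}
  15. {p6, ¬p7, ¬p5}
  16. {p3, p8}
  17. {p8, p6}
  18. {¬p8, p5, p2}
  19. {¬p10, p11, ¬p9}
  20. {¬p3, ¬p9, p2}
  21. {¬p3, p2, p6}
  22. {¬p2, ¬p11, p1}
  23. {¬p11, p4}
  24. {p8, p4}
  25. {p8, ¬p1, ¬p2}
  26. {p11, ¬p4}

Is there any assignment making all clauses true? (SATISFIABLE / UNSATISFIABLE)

Try p1 = False.
Branch on p2: take p2 = True.
  then p11 is forced to False.
  then p4 is forced to False.
  then p5 is forced to True.
  then p10 is forced to False.
  then p7 is forced to True.
  then p9 is forced to True.
  then p3 is forced to True.
  then p6 is forced to True.
  then p8 is forced to True.
Every clause has at least one true literal under this assignment.
So p1=F, p2=T, p3=T, p4=F, p5=T, p6=T, p7=T, p8=T, p9=T, p10=F, p11=F is a satisfying assignment.

SATISFIABLE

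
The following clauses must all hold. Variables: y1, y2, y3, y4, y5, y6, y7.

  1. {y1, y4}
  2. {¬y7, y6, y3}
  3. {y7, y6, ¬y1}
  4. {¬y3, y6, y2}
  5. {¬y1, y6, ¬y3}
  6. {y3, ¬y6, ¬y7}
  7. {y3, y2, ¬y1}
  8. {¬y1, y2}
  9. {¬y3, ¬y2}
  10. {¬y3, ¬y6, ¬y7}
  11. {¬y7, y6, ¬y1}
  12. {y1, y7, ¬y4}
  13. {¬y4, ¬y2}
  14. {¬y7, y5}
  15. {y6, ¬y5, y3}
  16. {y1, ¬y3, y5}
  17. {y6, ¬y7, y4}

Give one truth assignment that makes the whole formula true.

y1=True, y2=True, y3=False, y4=False, y5=False, y6=True, y7=False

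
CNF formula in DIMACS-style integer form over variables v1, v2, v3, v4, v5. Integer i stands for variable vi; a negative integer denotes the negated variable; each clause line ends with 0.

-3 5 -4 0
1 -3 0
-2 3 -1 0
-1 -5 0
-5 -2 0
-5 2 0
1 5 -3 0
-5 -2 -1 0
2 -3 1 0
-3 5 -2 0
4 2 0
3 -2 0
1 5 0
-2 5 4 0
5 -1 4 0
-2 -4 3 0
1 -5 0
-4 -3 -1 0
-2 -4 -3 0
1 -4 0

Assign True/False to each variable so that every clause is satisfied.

Try v1 = True.
  then v5 is forced to False.
  then v4 is forced to True.
  then v3 is forced to False.
  then v2 is forced to False.

v1=T, v2=F, v3=F, v4=T, v5=F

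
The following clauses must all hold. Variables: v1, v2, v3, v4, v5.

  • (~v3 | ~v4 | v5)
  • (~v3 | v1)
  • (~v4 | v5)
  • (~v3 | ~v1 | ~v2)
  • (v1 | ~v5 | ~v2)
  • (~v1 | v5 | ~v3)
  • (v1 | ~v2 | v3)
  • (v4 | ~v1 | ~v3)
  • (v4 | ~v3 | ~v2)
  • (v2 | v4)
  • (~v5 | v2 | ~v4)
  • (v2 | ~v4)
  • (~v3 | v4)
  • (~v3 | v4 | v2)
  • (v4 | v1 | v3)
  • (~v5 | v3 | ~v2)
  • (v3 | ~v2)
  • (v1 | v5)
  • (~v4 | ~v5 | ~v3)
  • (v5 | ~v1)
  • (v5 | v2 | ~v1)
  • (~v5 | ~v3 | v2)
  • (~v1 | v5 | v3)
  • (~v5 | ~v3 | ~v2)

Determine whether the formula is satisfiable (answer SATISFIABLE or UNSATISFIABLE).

UNSATISFIABLE

v3 = True:
  propagation gives v1=True, v2=False, v5=True; an empty clause results — contradiction.
v3 = False:
  propagation gives v2=False, v4=True; an empty clause results — contradiction.
Every branch closes, so no satisfying assignment exists.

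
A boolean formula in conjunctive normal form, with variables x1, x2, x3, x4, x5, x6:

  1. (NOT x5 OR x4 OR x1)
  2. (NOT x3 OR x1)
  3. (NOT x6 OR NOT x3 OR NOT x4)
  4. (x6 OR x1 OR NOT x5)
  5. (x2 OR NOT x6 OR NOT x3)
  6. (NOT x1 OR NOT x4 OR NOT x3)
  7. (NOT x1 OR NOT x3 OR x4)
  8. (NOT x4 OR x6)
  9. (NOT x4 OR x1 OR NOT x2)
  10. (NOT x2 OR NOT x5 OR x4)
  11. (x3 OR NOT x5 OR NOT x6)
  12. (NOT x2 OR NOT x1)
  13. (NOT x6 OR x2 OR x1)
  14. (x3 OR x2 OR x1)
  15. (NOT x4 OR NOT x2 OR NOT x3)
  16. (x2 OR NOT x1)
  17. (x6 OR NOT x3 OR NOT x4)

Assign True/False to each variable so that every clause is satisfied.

Pure literal: x5 appears only negated; assign x5 = False.
Set x1 = False and propagate.
  then x3 is forced to False.
  then x2 is forced to True.
  then x4 is forced to False.
x6 is now unconstrained; take x6 = False.
Check each clause:
  1. (x1 OR NOT x5 OR x4) — NOT x5 is true.
  2. (NOT x3 OR x1) — NOT x3 is true.
  3. (NOT x3 OR NOT x6 OR NOT x4) — NOT x6 is true.
  4. (x1 OR x6 OR NOT x5) — NOT x5 is true.
  5. (x2 OR NOT x6 OR NOT x3) — x2 is true.
  6. (NOT x1 OR NOT x4 OR NOT x3) — NOT x4 is true.
  7. (NOT x3 OR NOT x1 OR x4) — NOT x3 is true.
  8. (x6 OR NOT x4) — NOT x4 is true.
  9. (NOT x4 OR x1 OR NOT x2) — NOT x4 is true.
  10. (NOT x5 OR x4 OR NOT x2) — NOT x5 is true.
  11. (NOT x6 OR x3 OR NOT x5) — NOT x6 is true.
  12. (NOT x1 OR NOT x2) — NOT x1 is true.
  13. (x2 OR x1 OR NOT x6) — x2 is true.
  14. (x3 OR x1 OR x2) — x2 is true.
  15. (NOT x3 OR NOT x2 OR NOT x4) — NOT x4 is true.
  16. (x2 OR NOT x1) — x2 is true.
  17. (NOT x3 OR NOT x4 OR x6) — NOT x4 is true.

x1=F, x2=T, x3=F, x4=F, x5=F, x6=F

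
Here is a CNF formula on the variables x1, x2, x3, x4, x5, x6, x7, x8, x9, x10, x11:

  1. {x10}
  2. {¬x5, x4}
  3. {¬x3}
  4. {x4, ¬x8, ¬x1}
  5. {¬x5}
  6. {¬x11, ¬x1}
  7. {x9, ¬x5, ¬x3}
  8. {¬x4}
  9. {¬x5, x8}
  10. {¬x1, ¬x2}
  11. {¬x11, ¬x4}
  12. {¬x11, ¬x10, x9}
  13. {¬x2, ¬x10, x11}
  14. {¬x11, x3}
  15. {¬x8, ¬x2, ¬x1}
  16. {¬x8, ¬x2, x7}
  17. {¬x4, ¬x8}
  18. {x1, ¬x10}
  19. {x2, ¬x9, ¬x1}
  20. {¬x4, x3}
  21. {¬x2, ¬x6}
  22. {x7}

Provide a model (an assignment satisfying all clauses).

x1=T, x2=F, x3=F, x4=F, x5=F, x6=T, x7=T, x8=F, x9=F, x10=T, x11=F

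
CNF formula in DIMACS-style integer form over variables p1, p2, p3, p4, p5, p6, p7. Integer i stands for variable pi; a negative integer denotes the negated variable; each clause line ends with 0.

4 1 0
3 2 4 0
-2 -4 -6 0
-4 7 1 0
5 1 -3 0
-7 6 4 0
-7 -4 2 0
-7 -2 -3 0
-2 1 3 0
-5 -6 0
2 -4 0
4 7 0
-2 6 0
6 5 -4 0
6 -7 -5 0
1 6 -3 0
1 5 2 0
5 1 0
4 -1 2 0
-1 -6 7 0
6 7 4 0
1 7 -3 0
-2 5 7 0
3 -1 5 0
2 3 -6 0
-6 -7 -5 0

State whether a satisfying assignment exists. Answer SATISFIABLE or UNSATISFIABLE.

p1 = True:
  p6 = True:
    propagation gives p5=False, p7=True, p3=True, p2=False; an empty clause results — contradiction.
  p6 = False:
    propagation gives p2=False, p4=False; an empty clause results — contradiction.
p1 = False:
  propagation gives p4=True, p7=True, p2=True, p6=False; an empty clause results — contradiction.
Every branch closes, so no satisfying assignment exists.

UNSATISFIABLE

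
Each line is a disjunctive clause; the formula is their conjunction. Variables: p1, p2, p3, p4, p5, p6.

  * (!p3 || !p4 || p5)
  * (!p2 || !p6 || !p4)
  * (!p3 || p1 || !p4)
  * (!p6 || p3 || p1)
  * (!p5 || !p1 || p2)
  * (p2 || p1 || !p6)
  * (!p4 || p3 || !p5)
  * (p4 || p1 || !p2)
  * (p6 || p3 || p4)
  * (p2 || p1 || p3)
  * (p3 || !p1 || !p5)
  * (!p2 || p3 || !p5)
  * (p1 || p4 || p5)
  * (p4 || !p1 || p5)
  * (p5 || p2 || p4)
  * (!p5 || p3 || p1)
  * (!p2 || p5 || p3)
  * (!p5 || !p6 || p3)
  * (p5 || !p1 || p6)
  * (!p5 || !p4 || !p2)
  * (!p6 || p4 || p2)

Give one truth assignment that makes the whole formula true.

p1 = True  p2 = False  p3 = False  p4 = True  p5 = False  p6 = True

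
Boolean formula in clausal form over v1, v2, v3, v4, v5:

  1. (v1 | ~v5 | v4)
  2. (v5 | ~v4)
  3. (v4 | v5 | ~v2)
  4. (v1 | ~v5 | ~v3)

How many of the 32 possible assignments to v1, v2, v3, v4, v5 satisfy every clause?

14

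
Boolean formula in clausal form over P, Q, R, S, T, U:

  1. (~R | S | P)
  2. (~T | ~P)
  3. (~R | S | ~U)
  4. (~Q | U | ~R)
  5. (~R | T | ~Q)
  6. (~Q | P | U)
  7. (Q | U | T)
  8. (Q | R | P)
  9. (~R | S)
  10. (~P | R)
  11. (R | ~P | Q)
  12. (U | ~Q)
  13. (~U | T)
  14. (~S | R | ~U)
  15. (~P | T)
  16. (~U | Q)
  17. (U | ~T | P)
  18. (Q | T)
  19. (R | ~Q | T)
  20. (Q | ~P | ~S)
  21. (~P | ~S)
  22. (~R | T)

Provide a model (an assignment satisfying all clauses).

Try P = False.
Try Q = True.
  then U is forced to True.
  then T is forced to True.
Set R = True and propagate.
  then S is forced to True.
Every clause has at least one true literal under this assignment.
Check each clause:
  1. (P | S | ~R) — S is true.
  2. (~P | ~T) — ~P is true.
  3. (~R | S | ~U) — S is true.
  4. (~Q | U | ~R) — U is true.
  5. (T | ~Q | ~R) — T is true.
  6. (P | ~Q | U) — U is true.
  7. (Q | U | T) — Q is true.
  8. (P | Q | R) — Q is true.
  9. (S | ~R) — S is true.
  10. (R | ~P) — R is true.
  11. (~P | R | Q) — Q is true.
  12. (~Q | U) — U is true.
  13. (~U | T) — T is true.
  14. (~U | ~S | R) — R is true.
  15. (T | ~P) — T is true.
  16. (~U | Q) — Q is true.
  17. (U | ~T | P) — U is true.
  18. (Q | T) — Q is true.
  19. (~Q | T | R) — R is true.
  20. (Q | ~S | ~P) — Q is true.
  21. (~S | ~P) — ~P is true.
  22. (~R | T) — T is true.

P = F  Q = T  R = T  S = T  T = T  U = T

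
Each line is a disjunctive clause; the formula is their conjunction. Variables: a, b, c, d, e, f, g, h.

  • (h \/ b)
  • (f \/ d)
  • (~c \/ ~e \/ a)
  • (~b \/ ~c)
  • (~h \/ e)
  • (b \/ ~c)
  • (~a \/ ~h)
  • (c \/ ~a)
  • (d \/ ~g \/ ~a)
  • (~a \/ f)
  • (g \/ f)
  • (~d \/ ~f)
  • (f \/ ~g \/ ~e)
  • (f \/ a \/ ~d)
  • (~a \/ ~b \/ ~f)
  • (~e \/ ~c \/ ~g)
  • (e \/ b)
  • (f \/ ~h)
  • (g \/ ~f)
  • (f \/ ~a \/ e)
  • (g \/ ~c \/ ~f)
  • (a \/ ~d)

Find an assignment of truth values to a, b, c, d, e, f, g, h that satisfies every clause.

a = False, b = False, c = False, d = False, e = True, f = True, g = True, h = True

Check each clause:
  1. (b \/ h) — h is true.
  2. (f \/ d) — f is true.
  3. (~c \/ a \/ ~e) — ~c is true.
  4. (~c \/ ~b) — ~c is true.
  5. (~h \/ e) — e is true.
  6. (b \/ ~c) — ~c is true.
  7. (~a \/ ~h) — ~a is true.
  8. (c \/ ~a) — ~a is true.
  9. (~g \/ d \/ ~a) — ~a is true.
  10. (f \/ ~a) — f is true.
  11. (g \/ f) — f is true.
  12. (~f \/ ~d) — ~d is true.
  13. (~g \/ ~e \/ f) — f is true.
  14. (~d \/ a \/ f) — ~d is true.
  15. (~b \/ ~f \/ ~a) — ~b is true.
  16. (~e \/ ~c \/ ~g) — ~c is true.
  17. (e \/ b) — e is true.
  18. (f \/ ~h) — f is true.
  19. (~f \/ g) — g is true.
  20. (e \/ f \/ ~a) — e is true.
  21. (~c \/ ~f \/ g) — ~c is true.
  22. (~d \/ a) — ~d is true.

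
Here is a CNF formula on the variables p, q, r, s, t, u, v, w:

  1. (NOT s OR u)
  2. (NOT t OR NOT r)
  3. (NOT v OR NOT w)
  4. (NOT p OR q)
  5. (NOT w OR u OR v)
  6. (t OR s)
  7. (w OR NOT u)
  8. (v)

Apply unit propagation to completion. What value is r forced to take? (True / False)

False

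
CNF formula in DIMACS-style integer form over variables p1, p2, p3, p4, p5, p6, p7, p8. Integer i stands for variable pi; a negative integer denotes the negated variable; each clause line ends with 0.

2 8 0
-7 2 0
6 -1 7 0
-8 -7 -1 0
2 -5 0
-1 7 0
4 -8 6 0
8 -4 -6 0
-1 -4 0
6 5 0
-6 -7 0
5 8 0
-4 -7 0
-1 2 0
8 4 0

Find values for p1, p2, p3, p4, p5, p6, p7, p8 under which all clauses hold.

p1=False  p2=True  p3=False  p4=False  p5=True  p6=True  p7=False  p8=True

Check each clause:
  1. (p2 \/ p8) — p8 is true.
  2. (~p7 \/ p2) — ~p7 is true.
  3. (p7 \/ ~p1 \/ p6) — ~p1 is true.
  4. (~p7 \/ ~p8 \/ ~p1) — ~p7 is true.
  5. (p2 \/ ~p5) — p2 is true.
  6. (~p1 \/ p7) — ~p1 is true.
  7. (~p8 \/ p6 \/ p4) — p6 is true.
  8. (~p6 \/ ~p4 \/ p8) — p8 is true.
  9. (~p4 \/ ~p1) — ~p4 is true.
  10. (p6 \/ p5) — p5 is true.
  11. (~p6 \/ ~p7) — ~p7 is true.
  12. (p8 \/ p5) — p8 is true.
  13. (~p7 \/ ~p4) — ~p7 is true.
  14. (~p1 \/ p2) — p2 is true.
  15. (p8 \/ p4) — p8 is true.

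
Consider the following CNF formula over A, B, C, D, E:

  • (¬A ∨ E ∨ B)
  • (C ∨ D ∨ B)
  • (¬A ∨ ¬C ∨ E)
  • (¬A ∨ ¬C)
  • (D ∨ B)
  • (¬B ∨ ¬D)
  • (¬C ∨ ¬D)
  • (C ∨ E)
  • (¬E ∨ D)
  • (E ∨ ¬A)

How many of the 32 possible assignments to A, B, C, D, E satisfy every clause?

The models are:
  A=0 B=0 C=0 D=1 E=1
  A=0 B=1 C=1 D=0 E=0
  A=1 B=0 C=0 D=1 E=1
Count: 3.

3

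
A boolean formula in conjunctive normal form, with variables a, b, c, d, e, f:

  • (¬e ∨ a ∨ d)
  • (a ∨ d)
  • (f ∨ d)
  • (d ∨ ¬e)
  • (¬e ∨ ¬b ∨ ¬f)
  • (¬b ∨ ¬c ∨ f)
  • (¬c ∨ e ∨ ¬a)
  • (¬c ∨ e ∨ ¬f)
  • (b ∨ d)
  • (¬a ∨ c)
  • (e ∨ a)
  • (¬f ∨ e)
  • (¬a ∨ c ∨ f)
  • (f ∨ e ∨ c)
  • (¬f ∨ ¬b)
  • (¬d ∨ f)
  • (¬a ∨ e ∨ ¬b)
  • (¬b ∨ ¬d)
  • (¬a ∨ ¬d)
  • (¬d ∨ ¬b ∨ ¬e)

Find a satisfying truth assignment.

a = False, b = False, c = False, d = True, e = True, f = True

Check each clause:
  1. (d ∨ a ∨ ¬e) — d is true.
  2. (d ∨ a) — d is true.
  3. (f ∨ d) — d is true.
  4. (¬e ∨ d) — d is true.
  5. (¬e ∨ ¬f ∨ ¬b) — ¬b is true.
  6. (¬b ∨ f ∨ ¬c) — ¬c is true.
  7. (e ∨ ¬c ∨ ¬a) — e is true.
  8. (¬c ∨ e ∨ ¬f) — e is true.
  9. (b ∨ d) — d is true.
  10. (c ∨ ¬a) — ¬a is true.
  11. (a ∨ e) — e is true.
  12. (e ∨ ¬f) — e is true.
  13. (¬a ∨ c ∨ f) — f is true.
  14. (f ∨ e ∨ c) — e is true.
  15. (¬b ∨ ¬f) — ¬b is true.
  16. (¬d ∨ f) — f is true.
  17. (¬b ∨ ¬a ∨ e) — e is true.
  18. (¬b ∨ ¬d) — ¬b is true.
  19. (¬a ∨ ¬d) — ¬a is true.
  20. (¬b ∨ ¬e ∨ ¬d) — ¬b is true.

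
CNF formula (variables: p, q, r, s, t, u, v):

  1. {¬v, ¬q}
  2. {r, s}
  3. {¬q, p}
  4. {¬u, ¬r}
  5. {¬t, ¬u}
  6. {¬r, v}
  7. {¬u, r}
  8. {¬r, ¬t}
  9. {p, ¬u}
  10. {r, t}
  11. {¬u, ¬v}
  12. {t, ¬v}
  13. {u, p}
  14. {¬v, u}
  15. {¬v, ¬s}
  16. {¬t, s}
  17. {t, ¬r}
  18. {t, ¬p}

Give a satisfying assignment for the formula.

p=T, q=T, r=F, s=T, t=T, u=F, v=F

Set p = True and propagate.
  then t is forced to True.
  then u is forced to False.
  then r is forced to False.
  then s is forced to True.
  then v is forced to False.
q is now unconstrained; take q = True.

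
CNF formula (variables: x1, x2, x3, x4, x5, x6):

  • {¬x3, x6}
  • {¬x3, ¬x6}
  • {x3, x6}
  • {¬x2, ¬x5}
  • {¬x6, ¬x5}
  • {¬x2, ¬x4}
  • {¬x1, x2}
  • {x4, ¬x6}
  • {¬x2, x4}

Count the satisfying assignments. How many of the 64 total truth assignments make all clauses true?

The models are:
  x1=F x2=F x3=F x4=T x5=F x6=T
Count: 1.

1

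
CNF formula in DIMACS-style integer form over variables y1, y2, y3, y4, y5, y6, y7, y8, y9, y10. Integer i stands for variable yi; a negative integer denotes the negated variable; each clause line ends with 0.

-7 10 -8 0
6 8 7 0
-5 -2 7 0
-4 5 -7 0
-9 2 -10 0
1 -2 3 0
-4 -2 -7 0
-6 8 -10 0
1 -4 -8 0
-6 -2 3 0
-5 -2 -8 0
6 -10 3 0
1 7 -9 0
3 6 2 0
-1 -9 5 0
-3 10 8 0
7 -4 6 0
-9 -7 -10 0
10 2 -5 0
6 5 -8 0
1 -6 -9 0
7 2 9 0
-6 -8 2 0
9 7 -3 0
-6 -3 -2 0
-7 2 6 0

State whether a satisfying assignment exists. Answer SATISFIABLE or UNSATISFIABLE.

SATISFIABLE

Pure literal: y4 appears only negated; assign y4 = False.
Set y1 = True and propagate.
Set y2 = True and propagate.
Set y3 = False and propagate.
  then y6 is forced to False.
  then y10 is forced to False.
The remaining clauses are satisfied by y5 = False, y7 = True, y8 = False, y9 = False.
Every clause has at least one true literal under this assignment.
So y1=True, y2=True, y3=False, y4=False, y5=False, y6=False, y7=True, y8=False, y9=False, y10=False is a satisfying assignment.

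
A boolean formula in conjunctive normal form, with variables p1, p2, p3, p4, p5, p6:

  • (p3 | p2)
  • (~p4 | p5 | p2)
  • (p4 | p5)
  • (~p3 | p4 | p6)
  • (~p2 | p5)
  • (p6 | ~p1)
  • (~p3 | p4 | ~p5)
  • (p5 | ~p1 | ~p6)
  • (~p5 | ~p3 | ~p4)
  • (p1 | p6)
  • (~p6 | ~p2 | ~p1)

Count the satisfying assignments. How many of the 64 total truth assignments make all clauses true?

Satisfying assignments:
  p1=0 p2=1 p3=0 p4=0 p5=1 p6=1
  p1=0 p2=1 p3=0 p4=1 p5=1 p6=1
Count: 2.

2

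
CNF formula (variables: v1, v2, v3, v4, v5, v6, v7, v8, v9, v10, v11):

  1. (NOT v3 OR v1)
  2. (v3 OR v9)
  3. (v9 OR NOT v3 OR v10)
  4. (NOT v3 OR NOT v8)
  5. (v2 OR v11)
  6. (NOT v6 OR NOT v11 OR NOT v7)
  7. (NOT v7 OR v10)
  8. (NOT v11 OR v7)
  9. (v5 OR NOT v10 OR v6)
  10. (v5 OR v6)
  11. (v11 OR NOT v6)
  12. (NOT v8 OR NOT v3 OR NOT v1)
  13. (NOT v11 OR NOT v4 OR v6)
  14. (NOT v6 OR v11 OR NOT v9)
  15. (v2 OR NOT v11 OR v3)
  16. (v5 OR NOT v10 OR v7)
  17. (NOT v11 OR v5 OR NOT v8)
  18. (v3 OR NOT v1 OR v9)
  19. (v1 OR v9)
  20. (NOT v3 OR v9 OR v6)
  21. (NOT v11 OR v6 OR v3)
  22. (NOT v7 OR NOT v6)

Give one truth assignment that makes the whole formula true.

v1=True, v2=True, v3=True, v4=True, v5=True, v6=False, v7=True, v8=False, v9=True, v10=True, v11=False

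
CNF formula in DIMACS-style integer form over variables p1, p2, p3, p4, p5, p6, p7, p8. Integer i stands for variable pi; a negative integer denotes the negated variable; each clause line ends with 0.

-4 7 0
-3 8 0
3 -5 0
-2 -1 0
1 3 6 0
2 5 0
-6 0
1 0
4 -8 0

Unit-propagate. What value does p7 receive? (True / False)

True

(¬p6) is a unit clause: p6 = False.
Unit clause (p1) sets p1 = True.
(¬p2 ∨ ¬p1) with p1 = True leaves only ¬p2, so p2 = False.
(p5 ∨ p2) with p2 = False leaves only p5, so p5 = True.
From (¬p5 ∨ p3) and p5 = True: p3 = True.
(p8 ∨ ¬p3) with p3 = True leaves only p8, so p8 = True.
(p4 ∨ ¬p8) with p8 = True leaves only p4, so p4 = True.
In (¬p4 ∨ p7), ¬p4 is now false; p7 must hold, so p7 = True.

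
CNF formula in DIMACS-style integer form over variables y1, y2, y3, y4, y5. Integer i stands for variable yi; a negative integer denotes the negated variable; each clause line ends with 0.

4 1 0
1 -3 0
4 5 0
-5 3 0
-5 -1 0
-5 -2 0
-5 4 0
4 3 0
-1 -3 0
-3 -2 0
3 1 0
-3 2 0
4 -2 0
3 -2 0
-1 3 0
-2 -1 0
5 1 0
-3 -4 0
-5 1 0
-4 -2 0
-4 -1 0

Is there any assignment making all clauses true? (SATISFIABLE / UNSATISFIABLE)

y1 = True:
  propagation gives y5=False, y4=True; an empty clause results — contradiction.
y1 = False:
  propagation gives y4=True, y3=False; an empty clause results — contradiction.
Every branch closes, so no satisfying assignment exists.

UNSATISFIABLE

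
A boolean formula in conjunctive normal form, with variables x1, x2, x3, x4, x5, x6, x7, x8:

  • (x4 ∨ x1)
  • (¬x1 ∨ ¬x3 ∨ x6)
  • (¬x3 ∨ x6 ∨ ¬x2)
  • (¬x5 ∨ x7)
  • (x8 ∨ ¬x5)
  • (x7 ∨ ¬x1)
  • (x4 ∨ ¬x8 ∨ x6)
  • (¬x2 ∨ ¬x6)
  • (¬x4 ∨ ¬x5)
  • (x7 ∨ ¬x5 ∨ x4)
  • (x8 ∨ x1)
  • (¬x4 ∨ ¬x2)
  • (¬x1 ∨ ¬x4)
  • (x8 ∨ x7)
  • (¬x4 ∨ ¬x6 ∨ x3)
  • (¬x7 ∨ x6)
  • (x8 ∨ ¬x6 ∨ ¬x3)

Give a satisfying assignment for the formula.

Pure literal: x2 appears only negated; assign x2 = False.
Pure literal: x5 appears only negated; assign x5 = False.
Try x1 = False.
  then x4 is forced to True.
  then x8 is forced to True.
For the remaining variables, x3 = True, x6 = True, x7 = False works.
Check each clause:
  1. (x1 ∨ x4) — x4 is true.
  2. (¬x1 ∨ x6 ∨ ¬x3) — x6 is true.
  3. (¬x3 ∨ ¬x2 ∨ x6) — ¬x2 is true.
  4. (¬x5 ∨ x7) — ¬x5 is true.
  5. (¬x5 ∨ x8) — x8 is true.
  6. (x7 ∨ ¬x1) — ¬x1 is true.
  7. (¬x8 ∨ x6 ∨ x4) — x4 is true.
  8. (¬x2 ∨ ¬x6) — ¬x2 is true.
  9. (¬x5 ∨ ¬x4) — ¬x5 is true.
  10. (x4 ∨ x7 ∨ ¬x5) — ¬x5 is true.
  11. (x1 ∨ x8) — x8 is true.
  12. (¬x4 ∨ ¬x2) — ¬x2 is true.
  13. (¬x1 ∨ ¬x4) — ¬x1 is true.
  14. (x7 ∨ x8) — x8 is true.
  15. (¬x6 ∨ ¬x4 ∨ x3) — x3 is true.
  16. (x6 ∨ ¬x7) — ¬x7 is true.
  17. (¬x3 ∨ x8 ∨ ¬x6) — x8 is true.

x1=F, x2=F, x3=T, x4=T, x5=F, x6=T, x7=F, x8=T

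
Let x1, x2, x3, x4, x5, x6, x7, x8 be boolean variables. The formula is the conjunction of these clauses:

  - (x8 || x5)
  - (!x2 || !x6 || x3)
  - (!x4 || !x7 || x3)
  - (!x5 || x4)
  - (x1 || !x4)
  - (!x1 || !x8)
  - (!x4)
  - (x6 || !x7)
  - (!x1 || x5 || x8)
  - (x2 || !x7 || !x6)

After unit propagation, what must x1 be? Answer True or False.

False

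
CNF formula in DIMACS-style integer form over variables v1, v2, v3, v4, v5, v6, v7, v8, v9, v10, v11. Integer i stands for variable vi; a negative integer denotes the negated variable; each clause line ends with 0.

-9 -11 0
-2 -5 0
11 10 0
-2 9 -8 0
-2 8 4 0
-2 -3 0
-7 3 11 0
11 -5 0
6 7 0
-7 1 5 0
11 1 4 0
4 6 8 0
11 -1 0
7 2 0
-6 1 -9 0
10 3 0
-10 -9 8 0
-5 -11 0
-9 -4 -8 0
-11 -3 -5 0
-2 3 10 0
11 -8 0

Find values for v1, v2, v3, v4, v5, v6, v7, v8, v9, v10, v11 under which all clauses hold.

v1 = True, v2 = True, v3 = False, v4 = True, v5 = False, v6 = True, v7 = True, v8 = False, v9 = False, v10 = True, v11 = True

Branch on v1: take v1 = True.
  then v11 is forced to True.
  then v9 is forced to False.
  then v5 is forced to False.
Try v2 = True.
  then v8 is forced to False.
  then v4 is forced to True.
  then v3 is forced to False.
  then v10 is forced to True.
Set v6 = True and propagate.
v7 is now unconstrained; take v7 = True.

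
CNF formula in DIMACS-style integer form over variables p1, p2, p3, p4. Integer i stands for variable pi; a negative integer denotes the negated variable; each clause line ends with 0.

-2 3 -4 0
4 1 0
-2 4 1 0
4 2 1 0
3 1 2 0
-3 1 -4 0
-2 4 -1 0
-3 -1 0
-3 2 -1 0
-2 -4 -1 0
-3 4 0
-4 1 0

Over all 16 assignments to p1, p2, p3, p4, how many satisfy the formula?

Satisfying assignments:
  p1=1 p2=0 p3=0 p4=0
  p1=1 p2=0 p3=0 p4=1
That's 2 in total.

2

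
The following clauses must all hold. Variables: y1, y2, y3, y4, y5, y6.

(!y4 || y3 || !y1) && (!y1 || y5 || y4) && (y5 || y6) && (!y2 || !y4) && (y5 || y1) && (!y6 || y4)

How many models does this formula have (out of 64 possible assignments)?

15

Split on y4, then y1.
  y4=1, y1=1: remaining (y2,y3,y5,y6) ∈ {(0,1,0,1); (0,1,1,0); (0,1,1,1)} — 3.
  y4=1, y1=0: remaining (y2,y3,y5,y6) ∈ {(0,0,1,0); (0,0,1,1); (0,1,1,0); (0,1,1,1)} — 4.
  y4=0, y1=1: remaining (y2,y3,y5,y6) ∈ {(0,0,1,0); (0,1,1,0); (1,0,1,0); (1,1,1,0)} — 4.
  y4=0, y1=0: remaining (y2,y3,y5,y6) ∈ {(0,0,1,0); (0,1,1,0); (1,0,1,0); (1,1,1,0)} — 4.
Total: 3 + 4 + 4 + 4 = 15.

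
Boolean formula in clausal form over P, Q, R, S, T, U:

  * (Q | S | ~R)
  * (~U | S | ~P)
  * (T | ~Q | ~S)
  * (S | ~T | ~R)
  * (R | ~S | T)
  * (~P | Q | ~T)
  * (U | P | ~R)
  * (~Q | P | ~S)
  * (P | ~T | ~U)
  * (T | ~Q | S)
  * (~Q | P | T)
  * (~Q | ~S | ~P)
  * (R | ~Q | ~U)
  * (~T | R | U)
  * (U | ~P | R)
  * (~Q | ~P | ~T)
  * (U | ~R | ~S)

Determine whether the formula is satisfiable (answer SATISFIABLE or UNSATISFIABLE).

Try P = False.
Set Q = False and propagate.
Try R = True.
  then S is forced to True.
  then U is forced to True.
  then T is forced to False.
Every clause has at least one true literal under this assignment.
So P=False, Q=False, R=True, S=True, T=False, U=True is a satisfying assignment.

SATISFIABLE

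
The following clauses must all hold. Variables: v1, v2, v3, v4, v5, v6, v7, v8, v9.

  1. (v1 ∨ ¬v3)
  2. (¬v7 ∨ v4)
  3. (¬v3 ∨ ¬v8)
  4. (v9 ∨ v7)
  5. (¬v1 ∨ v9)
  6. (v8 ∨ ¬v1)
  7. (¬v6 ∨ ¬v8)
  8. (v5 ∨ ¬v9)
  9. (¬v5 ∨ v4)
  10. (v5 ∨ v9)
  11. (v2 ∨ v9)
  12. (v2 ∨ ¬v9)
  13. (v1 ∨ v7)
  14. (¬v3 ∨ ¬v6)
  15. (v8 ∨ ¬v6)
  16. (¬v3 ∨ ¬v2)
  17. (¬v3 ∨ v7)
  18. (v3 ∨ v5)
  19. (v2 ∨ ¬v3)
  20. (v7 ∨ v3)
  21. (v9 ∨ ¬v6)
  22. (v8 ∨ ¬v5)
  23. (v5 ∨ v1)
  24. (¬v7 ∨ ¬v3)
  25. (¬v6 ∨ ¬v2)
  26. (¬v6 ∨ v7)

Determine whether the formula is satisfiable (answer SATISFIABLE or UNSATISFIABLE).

SATISFIABLE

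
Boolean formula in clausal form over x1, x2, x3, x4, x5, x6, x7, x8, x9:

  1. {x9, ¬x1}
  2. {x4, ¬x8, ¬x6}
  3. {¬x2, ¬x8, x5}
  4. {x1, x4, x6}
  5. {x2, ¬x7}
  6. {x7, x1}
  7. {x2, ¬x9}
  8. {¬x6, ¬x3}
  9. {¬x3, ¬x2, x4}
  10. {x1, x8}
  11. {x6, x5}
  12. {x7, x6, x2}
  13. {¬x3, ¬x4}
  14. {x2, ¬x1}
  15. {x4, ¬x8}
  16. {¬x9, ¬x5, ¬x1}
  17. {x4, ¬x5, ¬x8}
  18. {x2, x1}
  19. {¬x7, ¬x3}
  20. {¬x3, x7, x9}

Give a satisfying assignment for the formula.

x1 = False, x2 = True, x3 = False, x4 = True, x5 = True, x6 = False, x7 = True, x8 = True, x9 = False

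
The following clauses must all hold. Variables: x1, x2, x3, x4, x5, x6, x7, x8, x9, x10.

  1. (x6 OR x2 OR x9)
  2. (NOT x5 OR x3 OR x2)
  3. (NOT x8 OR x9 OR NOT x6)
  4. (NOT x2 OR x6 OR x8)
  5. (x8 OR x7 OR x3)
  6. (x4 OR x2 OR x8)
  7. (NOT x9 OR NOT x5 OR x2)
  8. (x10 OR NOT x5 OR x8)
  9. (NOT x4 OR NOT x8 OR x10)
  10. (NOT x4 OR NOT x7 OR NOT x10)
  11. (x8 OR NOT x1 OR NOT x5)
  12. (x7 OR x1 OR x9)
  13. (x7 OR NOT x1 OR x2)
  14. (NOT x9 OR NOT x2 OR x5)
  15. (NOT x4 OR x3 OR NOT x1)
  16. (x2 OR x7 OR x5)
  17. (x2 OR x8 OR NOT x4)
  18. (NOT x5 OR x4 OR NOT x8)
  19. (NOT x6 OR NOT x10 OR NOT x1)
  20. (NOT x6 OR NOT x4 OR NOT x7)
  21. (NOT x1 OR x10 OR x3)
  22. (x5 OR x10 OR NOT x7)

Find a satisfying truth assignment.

Pure literal: x3 appears only positively; assign x3 = True.
Branch on x1: take x1 = True.
The remaining clauses are satisfied by x2 = True, x4 = True, x5 = False, x6 = True, x7 = False, x8 = False, x9 = False, x10 = False.

x1 = True, x2 = True, x3 = True, x4 = True, x5 = False, x6 = True, x7 = False, x8 = False, x9 = False, x10 = False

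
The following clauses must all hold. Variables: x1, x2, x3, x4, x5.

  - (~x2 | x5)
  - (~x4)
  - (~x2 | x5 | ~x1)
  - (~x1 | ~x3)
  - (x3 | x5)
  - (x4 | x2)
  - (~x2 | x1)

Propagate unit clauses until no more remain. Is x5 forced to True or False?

True

(~x4) is a unit clause: x4 = False.
(x2 | x4) with x4 = False leaves only x2, so x2 = True.
In (x5 | ~x2), ~x2 is now false; x5 must hold, so x5 = True.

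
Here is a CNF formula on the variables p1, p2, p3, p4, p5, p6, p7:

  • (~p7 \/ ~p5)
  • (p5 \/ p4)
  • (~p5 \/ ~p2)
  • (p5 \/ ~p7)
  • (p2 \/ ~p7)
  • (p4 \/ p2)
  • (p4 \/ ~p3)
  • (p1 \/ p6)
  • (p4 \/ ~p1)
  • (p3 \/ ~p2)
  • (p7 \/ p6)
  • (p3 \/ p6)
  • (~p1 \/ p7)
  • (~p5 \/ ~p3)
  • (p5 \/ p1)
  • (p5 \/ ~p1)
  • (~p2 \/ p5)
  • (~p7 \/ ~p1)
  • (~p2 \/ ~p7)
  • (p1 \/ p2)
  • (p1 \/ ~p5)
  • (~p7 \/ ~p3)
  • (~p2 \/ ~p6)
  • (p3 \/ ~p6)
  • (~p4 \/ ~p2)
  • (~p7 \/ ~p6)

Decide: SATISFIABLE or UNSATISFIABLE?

p2 = True:
  propagation gives p5=False; an empty clause results — contradiction.
p2 = False:
  propagation gives p7=False, p4=True, p6=True, p1=False; an empty clause results — contradiction.
Every branch closes, so no satisfying assignment exists.

UNSATISFIABLE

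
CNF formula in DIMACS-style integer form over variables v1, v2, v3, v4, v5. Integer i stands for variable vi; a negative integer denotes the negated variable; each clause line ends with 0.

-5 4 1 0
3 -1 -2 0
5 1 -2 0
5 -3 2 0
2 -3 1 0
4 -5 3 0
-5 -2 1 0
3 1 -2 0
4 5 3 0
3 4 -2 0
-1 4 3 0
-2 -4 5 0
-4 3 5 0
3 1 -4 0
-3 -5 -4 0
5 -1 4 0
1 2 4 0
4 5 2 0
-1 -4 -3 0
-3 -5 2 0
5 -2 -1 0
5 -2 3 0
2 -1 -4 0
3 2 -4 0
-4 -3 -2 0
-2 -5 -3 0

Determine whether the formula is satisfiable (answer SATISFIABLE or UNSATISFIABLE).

UNSATISFIABLE

v2 = True:
  v3 = True:
    propagation gives v4=False, v5=False, v1=True; an empty clause results — contradiction.
  v3 = False:
    propagation gives v1=False; an empty clause results — contradiction.
v2 = False:
  v4 = True:
    propagation gives v1=False, v3=False; an empty clause results — contradiction.
  v4 = False:
    propagation gives v1=True, v3=True, v5=True; an empty clause results — contradiction.
Every branch closes, so no satisfying assignment exists.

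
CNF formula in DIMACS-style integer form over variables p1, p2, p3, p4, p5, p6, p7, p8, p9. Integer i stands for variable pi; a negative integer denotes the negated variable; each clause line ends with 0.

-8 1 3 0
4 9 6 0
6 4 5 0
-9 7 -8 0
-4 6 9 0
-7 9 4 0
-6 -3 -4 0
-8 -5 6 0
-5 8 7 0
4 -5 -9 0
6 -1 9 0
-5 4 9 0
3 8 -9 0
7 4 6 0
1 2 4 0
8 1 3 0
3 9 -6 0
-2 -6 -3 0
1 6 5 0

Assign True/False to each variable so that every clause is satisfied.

p1=T, p2=F, p3=F, p4=T, p5=F, p6=F, p7=T, p8=T, p9=T

Check each clause:
  1. {p3, p1, ¬p8} — p1 is true.
  2. {p9, p6, p4} — p9 is true.
  3. {p5, p4, p6} — p4 is true.
  4. {¬p8, p7, ¬p9} — p7 is true.
  5. {p9, p6, ¬p4} — p9 is true.
  6. {p9, ¬p7, p4} — p4 is true.
  7. {¬p3, ¬p6, ¬p4} — ¬p6 is true.
  8. {¬p8, p6, ¬p5} — ¬p5 is true.
  9. {¬p5, p7, p8} — p8 is true.
  10. {¬p5, p4, ¬p9} — ¬p5 is true.
  11. {p9, p6, ¬p1} — p9 is true.
  12. {p4, p9, ¬p5} — p9 is true.
  13. {p3, ¬p9, p8} — p8 is true.
  14. {p4, p7, p6} — p4 is true.
  15. {p4, p2, p1} — p1 is true.
  16. {p8, p1, p3} — p8 is true.
  17. {¬p6, p9, p3} — p9 is true.
  18. {¬p3, ¬p6, ¬p2} — ¬p6 is true.
  19. {p1, p6, p5} — p1 is true.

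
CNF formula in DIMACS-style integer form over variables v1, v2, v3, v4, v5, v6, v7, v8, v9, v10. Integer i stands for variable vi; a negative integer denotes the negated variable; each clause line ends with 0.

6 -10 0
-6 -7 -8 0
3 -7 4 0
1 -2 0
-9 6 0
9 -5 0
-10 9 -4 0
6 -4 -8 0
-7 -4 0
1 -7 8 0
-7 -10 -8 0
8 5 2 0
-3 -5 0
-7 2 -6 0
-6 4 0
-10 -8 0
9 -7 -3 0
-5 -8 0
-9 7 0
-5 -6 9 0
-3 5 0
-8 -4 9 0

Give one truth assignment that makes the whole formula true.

v1 = 1, v2 = 0, v3 = 0, v4 = 0, v5 = 0, v6 = 0, v7 = 0, v8 = 1, v9 = 0, v10 = 0

Pure literal: v1 appears only positively; assign v1 = True.
Pure literal: v10 appears only negated; assign v10 = False.
Branch on v2: take v2 = False.
The remaining clauses are satisfied by v3 = False, v4 = False, v5 = False, v6 = False, v7 = False, v8 = True, v9 = False.
Every clause has at least one true literal under this assignment.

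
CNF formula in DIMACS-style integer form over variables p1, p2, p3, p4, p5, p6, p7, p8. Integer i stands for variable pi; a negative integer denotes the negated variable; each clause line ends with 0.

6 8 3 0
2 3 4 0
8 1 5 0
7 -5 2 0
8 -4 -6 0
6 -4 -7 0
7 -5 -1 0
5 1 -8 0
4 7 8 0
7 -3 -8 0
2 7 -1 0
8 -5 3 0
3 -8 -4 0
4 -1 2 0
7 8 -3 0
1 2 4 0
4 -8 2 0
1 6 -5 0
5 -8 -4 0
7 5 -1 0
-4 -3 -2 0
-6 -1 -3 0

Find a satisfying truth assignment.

p1=1, p2=1, p3=0, p4=0, p5=1, p6=1, p7=1, p8=1

Set p1 = True and propagate.
Try p2 = True.
Try p3 = False.
For the remaining variables, p4 = False, p5 = True, p6 = True, p7 = True, p8 = True works.
Every clause has at least one true literal under this assignment.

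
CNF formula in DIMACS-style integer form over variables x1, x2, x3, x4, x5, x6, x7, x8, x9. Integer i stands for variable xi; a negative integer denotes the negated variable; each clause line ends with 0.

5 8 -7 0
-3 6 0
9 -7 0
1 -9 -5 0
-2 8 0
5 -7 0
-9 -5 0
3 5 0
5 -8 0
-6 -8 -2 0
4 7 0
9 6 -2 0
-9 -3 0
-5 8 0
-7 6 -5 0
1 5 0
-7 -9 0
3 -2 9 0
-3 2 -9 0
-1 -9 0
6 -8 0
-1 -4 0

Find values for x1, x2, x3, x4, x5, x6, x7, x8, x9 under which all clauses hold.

x1=False  x2=False  x3=False  x4=True  x5=True  x6=True  x7=False  x8=True  x9=False

Set x1 = False and propagate.
  then x5 is forced to True.
  then x9 is forced to False.
  then x7 is forced to False.
  then x4 is forced to True.
  then x8 is forced to True.
  then x6 is forced to True.
  then x2 is forced to False.
x3 is now unconstrained; take x3 = False.
Every clause has at least one true literal under this assignment.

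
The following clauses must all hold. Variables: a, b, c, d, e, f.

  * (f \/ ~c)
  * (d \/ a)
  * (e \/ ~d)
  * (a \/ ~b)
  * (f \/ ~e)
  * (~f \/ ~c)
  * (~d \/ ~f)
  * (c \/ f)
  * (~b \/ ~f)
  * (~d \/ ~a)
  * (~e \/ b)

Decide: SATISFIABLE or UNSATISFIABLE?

SATISFIABLE

Set a = True and propagate.
  then d is forced to False.
Try b = False.
  then e is forced to False.
Set c = False and propagate.
  then f is forced to True.
So a = T  b = F  c = F  d = F  e = F  f = T is a satisfying assignment.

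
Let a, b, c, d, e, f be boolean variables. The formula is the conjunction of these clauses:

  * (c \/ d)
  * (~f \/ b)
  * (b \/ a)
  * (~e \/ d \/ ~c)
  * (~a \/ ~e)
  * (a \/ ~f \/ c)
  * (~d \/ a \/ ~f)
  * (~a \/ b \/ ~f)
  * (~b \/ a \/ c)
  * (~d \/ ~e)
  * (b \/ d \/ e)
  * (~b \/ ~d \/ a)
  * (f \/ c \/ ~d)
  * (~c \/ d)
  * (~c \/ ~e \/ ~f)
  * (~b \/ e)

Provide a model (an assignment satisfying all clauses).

a=True, b=False, c=True, d=True, e=False, f=False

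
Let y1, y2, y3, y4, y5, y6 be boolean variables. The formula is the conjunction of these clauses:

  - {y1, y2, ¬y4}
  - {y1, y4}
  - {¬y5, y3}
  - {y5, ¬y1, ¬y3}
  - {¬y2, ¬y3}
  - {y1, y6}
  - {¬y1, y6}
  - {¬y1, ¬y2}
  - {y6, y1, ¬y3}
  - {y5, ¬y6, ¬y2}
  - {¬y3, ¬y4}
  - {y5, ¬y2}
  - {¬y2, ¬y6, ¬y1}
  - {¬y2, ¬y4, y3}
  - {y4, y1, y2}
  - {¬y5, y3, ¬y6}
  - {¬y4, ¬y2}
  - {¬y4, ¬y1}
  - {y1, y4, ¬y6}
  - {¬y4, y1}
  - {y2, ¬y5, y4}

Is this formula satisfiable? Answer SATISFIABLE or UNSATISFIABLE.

Set y1 = True and propagate.
  then y6 is forced to True.
  then y2 is forced to False.
  then y4 is forced to False.
  then y5 is forced to False.
  then y3 is forced to False.
Every clause has at least one true literal under this assignment.
So y1 = 1  y2 = 0  y3 = 0  y4 = 0  y5 = 0  y6 = 1 is a satisfying assignment.

SATISFIABLE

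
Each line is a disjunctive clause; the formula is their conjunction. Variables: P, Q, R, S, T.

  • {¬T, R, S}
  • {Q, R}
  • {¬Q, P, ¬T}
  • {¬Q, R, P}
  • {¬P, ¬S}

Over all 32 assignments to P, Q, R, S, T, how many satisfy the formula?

Case analysis on P and Q:
  P=1, Q=1: remaining (R,S,T) ∈ {(0,0,0); (1,0,0); (1,0,1)} — 3.
  P=1, Q=0: remaining (R,S,T) ∈ {(1,0,0); (1,0,1)} — 2.
  P=0, Q=1: remaining (R,S,T) ∈ {(1,0,0); (1,1,0)} — 2.
  P=0, Q=0: remaining (R,S,T) ∈ {(1,0,0); (1,0,1); (1,1,0); (1,1,1)} — 4.
Total: 3 + 2 + 2 + 4 = 11.

11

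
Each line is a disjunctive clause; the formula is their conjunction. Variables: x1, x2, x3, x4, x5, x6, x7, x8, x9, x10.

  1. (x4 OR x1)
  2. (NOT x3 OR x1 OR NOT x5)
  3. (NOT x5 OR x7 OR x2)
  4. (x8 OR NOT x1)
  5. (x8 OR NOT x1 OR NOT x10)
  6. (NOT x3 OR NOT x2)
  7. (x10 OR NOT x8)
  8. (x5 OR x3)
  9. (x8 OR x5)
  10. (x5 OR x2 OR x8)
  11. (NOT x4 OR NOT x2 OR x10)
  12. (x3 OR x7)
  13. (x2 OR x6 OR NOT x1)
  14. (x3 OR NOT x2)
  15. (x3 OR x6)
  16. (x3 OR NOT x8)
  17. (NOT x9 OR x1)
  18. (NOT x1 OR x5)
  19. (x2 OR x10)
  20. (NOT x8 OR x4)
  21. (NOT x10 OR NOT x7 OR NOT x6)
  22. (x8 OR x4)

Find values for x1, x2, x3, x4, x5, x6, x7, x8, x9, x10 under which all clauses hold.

x1 = False, x2 = False, x3 = True, x4 = True, x5 = False, x6 = False, x7 = False, x8 = True, x9 = False, x10 = True

Pure literal: x9 appears only negated; assign x9 = False.
Branch on x1: take x1 = False.
  then x4 is forced to True.
Set x2 = False and propagate.
  then x10 is forced to True.
Set x3 = True and propagate.
  then x5 is forced to False.
  then x8 is forced to True.
For the remaining variables, x6 = False, x7 = False works.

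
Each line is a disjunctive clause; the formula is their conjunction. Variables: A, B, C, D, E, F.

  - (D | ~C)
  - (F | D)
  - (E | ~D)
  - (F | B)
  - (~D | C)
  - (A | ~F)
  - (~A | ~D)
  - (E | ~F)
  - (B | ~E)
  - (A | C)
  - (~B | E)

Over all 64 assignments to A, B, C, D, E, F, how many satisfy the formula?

Satisfying assignments:
  A=0 B=1 C=1 D=1 E=1 F=0
  A=1 B=1 C=0 D=0 E=1 F=1
That's 2 in total.

2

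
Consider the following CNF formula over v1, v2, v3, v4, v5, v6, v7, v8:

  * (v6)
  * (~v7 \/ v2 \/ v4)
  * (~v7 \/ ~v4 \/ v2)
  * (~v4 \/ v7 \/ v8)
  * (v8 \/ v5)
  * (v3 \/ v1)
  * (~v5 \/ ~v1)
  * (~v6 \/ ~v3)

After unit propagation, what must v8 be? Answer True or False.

(v6) stands alone — v6 = True.
In (~v6 \/ ~v3), ~v6 is now false; ~v3 must hold, so v3 = False.
From (v3 \/ v1) and v3 = False: v1 = True.
From (~v1 \/ ~v5) and v1 = True: v5 = False.
In (v5 \/ v8), v5 is now false; v8 must hold, so v8 = True.

True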